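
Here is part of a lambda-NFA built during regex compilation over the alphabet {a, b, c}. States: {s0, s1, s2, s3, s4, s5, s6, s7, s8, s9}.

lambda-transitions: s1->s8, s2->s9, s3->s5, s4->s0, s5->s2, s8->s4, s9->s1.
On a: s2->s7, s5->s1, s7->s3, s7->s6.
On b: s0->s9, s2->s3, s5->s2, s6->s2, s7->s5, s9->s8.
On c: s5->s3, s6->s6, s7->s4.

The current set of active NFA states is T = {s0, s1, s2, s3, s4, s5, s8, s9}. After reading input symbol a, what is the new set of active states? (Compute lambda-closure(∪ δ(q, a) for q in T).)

s2 on a → {s7}.
s5 on a → {s1}.
No a-transition from s0, s1, s3, s4, s8, s9.
Union after reading a: {s1, s7}.
Now take the lambda-closure:
From s1 via lambda: add s8.
From s8 via lambda: add s4.
From s4 via lambda: add s0.
No new states can be added; the closed set is {s0, s1, s4, s7, s8}.

{s0, s1, s4, s7, s8}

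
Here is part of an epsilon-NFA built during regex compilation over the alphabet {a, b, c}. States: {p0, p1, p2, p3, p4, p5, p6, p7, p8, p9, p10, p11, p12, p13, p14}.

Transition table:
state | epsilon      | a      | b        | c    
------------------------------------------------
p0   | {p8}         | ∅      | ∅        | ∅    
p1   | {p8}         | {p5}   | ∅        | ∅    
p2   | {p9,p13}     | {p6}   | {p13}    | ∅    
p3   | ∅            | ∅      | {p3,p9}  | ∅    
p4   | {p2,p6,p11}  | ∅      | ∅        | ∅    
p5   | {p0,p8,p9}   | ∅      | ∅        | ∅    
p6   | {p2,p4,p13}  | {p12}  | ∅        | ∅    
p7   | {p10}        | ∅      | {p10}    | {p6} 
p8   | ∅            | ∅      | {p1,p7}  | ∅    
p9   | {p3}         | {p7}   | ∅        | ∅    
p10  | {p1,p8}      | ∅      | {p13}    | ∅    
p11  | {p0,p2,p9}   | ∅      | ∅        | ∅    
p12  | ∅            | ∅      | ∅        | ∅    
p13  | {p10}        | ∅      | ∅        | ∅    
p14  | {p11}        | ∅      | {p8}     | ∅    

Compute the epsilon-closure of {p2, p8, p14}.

{p0, p1, p2, p3, p8, p9, p10, p11, p13, p14}

Start with {p2, p8, p14}.
From p2 via epsilon: add p9, p13.
From p14 via epsilon: add p11.
From p9 via epsilon: add p3.
From p11 via epsilon: add p0.
From p13 via epsilon: add p10.
From p10 via epsilon: add p1.
No new states can be added; the closed set is {p0, p1, p2, p3, p8, p9, p10, p11, p13, p14}.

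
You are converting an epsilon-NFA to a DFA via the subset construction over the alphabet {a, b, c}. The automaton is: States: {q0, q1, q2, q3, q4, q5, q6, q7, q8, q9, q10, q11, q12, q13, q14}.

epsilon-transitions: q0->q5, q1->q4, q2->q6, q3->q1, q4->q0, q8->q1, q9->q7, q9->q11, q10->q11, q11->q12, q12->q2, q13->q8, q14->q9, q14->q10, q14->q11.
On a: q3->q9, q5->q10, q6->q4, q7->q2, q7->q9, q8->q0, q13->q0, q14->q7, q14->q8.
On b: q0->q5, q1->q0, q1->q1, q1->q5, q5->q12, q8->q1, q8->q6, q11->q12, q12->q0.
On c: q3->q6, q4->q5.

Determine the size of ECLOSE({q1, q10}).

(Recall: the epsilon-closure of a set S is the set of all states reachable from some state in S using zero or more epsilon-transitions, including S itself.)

Start with {q1, q10}.
From q1 via epsilon: add q4.
From q10 via epsilon: add q11.
From q4 via epsilon: add q0.
From q11 via epsilon: add q12.
From q0 via epsilon: add q5.
From q12 via epsilon: add q2.
From q2 via epsilon: add q6.
epsilon-closure = {q0, q1, q2, q4, q5, q6, q10, q11, q12}, which has 9 states.

9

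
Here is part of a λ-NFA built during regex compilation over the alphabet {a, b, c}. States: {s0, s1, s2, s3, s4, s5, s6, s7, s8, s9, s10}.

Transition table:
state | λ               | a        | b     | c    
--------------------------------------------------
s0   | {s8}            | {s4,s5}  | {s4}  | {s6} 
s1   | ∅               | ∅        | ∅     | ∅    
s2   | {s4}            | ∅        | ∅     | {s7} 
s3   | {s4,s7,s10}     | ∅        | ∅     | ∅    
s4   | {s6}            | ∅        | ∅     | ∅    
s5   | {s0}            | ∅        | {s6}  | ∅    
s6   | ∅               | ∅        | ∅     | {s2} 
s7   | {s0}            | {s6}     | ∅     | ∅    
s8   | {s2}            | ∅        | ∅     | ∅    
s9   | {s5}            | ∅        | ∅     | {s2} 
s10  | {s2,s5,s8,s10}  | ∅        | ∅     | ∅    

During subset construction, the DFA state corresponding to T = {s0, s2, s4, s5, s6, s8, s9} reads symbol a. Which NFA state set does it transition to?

s0 on a → {s4, s5}.
No a-transition from s2, s4, s5, s6, s8, s9.
Union after reading a: {s4, s5}.
Now take the λ-closure:
From s4 via λ: add s6.
From s5 via λ: add s0.
From s0 via λ: add s8.
From s8 via λ: add s2.
No new states can be added; the closed set is {s0, s2, s4, s5, s6, s8}.

{s0, s2, s4, s5, s6, s8}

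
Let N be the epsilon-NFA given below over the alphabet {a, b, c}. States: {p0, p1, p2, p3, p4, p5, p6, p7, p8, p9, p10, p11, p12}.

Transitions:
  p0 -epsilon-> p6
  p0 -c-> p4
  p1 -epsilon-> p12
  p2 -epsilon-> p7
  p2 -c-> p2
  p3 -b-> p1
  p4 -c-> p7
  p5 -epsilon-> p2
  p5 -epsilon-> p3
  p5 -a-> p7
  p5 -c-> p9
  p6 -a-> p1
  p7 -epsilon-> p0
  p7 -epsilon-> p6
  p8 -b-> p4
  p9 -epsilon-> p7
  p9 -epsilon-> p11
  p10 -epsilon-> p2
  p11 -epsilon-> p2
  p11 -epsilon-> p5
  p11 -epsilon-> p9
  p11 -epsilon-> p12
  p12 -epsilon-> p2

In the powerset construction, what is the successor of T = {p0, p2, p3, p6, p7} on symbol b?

{p0, p1, p2, p6, p7, p12}

p3 on b → {p1}.
No b-transition from p0, p2, p6, p7.
Union after reading b: {p1}.
Now take the epsilon-closure:
From p1 via epsilon: add p12.
From p12 via epsilon: add p2.
From p2 via epsilon: add p7.
From p7 via epsilon: add p0, p6.
No new states can be added; the closed set is {p0, p1, p2, p6, p7, p12}.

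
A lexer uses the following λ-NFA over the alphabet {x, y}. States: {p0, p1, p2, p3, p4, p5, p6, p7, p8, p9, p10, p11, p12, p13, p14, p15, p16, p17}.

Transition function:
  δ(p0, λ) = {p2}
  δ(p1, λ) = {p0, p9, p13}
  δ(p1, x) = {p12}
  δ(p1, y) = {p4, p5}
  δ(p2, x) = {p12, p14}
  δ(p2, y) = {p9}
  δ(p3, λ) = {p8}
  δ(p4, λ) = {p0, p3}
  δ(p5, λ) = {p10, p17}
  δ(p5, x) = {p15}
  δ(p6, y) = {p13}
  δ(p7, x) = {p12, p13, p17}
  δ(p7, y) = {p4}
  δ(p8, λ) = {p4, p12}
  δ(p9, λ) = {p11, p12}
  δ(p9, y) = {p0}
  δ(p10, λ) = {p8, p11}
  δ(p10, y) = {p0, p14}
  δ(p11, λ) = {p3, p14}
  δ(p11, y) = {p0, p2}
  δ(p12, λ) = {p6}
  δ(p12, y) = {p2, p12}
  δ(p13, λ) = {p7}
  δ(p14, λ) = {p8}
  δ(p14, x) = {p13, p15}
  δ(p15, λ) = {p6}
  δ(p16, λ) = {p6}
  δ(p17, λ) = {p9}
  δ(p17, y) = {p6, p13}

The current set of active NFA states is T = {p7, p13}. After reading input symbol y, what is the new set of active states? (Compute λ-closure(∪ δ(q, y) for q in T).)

{p0, p2, p3, p4, p6, p8, p12}

p7 on y → {p4}.
No y-transition from p13.
Union after reading y: {p4}.
Now take the λ-closure:
From p4 via λ: add p0, p3.
From p0 via λ: add p2.
From p3 via λ: add p8.
From p8 via λ: add p12.
From p12 via λ: add p6.
No new states can be added; the closed set is {p0, p2, p3, p4, p6, p8, p12}.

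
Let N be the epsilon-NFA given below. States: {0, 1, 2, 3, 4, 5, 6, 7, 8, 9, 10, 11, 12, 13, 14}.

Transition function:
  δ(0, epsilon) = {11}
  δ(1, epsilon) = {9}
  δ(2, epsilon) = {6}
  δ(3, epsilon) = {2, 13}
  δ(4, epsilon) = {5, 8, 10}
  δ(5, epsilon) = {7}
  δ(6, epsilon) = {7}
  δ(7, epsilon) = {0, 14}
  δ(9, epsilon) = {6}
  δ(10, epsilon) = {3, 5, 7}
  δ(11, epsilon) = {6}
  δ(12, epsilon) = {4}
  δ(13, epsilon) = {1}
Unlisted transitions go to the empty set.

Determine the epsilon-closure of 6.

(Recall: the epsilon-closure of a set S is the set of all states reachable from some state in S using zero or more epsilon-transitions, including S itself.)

Start with {6}.
From 6 via epsilon: add 7.
From 7 via epsilon: add 0, 14.
From 0 via epsilon: add 11.
No new states can be added; the closed set is {0, 6, 7, 11, 14}.

{0, 6, 7, 11, 14}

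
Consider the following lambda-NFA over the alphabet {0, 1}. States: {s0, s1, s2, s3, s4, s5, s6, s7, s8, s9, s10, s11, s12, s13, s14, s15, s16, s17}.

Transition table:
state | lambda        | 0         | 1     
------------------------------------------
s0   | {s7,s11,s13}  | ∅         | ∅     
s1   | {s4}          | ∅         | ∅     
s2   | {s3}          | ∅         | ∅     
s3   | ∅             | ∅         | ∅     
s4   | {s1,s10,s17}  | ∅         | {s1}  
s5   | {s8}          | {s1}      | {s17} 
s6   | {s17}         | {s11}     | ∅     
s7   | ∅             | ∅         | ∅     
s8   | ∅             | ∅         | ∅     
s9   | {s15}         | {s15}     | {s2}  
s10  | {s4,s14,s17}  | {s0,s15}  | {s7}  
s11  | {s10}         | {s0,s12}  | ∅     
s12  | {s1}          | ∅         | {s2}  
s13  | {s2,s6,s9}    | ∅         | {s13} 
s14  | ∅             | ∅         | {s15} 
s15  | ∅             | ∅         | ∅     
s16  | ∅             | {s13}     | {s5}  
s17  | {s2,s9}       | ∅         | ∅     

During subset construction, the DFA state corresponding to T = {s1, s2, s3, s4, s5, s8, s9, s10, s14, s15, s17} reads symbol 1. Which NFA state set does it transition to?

{s1, s2, s3, s4, s7, s9, s10, s14, s15, s17}

s4 on 1 → {s1}.
s5 on 1 → {s17}.
s9 on 1 → {s2}.
s10 on 1 → {s7}.
s14 on 1 → {s15}.
No 1-transition from s1, s2, s3, s8, s15, s17.
Union after reading 1: {s1, s2, s7, s15, s17}.
Now take the lambda-closure:
From s1 via lambda: add s4.
From s2 via lambda: add s3.
From s17 via lambda: add s9.
From s4 via lambda: add s10.
From s10 via lambda: add s14.
No new states can be added; the closed set is {s1, s2, s3, s4, s7, s9, s10, s14, s15, s17}.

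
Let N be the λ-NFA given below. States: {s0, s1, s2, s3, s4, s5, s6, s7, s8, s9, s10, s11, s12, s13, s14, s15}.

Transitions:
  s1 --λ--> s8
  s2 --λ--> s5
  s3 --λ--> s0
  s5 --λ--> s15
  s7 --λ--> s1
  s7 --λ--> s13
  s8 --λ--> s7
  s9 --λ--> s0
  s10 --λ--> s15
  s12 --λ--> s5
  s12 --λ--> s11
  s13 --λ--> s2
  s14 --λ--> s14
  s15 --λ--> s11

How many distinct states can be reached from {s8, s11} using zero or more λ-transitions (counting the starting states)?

Start with {s8, s11}.
From s8 via λ: add s7.
From s7 via λ: add s1, s13.
From s13 via λ: add s2.
From s2 via λ: add s5.
From s5 via λ: add s15.
λ-closure = {s1, s2, s5, s7, s8, s11, s13, s15}, which has 8 states.

8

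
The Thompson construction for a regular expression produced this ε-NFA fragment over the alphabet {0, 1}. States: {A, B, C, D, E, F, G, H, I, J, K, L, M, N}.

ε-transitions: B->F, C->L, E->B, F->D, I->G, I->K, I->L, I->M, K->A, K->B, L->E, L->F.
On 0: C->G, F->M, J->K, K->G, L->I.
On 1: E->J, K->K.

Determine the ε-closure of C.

{B, C, D, E, F, L}

Start with {C}.
From C via ε: add L.
From L via ε: add E, F.
From E via ε: add B.
From F via ε: add D.
No new states can be added; the closed set is {B, C, D, E, F, L}.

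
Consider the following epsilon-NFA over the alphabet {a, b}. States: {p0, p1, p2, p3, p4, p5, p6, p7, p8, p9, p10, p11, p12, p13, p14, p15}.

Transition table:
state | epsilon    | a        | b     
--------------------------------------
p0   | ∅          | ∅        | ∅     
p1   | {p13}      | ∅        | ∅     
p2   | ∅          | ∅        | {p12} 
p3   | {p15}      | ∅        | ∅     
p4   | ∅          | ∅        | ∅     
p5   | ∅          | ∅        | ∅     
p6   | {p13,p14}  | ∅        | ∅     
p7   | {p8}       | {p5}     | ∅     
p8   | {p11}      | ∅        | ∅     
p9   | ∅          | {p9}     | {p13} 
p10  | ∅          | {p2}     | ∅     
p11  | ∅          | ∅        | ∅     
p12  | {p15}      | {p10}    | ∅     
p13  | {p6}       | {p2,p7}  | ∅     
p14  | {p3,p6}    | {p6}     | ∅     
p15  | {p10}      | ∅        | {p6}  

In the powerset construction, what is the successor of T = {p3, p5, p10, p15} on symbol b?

p15 on b → {p6}.
No b-transition from p3, p5, p10.
Union after reading b: {p6}.
Now take the epsilon-closure:
From p6 via epsilon: add p13, p14.
From p14 via epsilon: add p3.
From p3 via epsilon: add p15.
From p15 via epsilon: add p10.
No new states can be added; the closed set is {p3, p6, p10, p13, p14, p15}.

{p3, p6, p10, p13, p14, p15}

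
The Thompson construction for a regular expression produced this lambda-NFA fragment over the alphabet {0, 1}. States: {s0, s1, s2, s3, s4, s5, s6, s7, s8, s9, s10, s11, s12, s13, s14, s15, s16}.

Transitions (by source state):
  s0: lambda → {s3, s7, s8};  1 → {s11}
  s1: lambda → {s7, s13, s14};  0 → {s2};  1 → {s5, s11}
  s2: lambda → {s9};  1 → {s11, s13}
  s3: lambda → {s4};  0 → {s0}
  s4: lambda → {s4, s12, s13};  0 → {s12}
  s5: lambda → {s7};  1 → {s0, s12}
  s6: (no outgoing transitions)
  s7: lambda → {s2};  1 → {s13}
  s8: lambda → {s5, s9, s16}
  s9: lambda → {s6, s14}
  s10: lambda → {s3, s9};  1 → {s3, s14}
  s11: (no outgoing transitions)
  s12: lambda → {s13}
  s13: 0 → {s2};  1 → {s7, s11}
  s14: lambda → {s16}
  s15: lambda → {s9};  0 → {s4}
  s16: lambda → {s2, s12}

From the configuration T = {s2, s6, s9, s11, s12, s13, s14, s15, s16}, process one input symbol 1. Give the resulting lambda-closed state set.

s2 on 1 → {s11, s13}.
s13 on 1 → {s7, s11}.
No 1-transition from s6, s9, s11, s12, s14, s15, s16.
Union after reading 1: {s7, s11, s13}.
Now take the lambda-closure:
From s7 via lambda: add s2.
From s2 via lambda: add s9.
From s9 via lambda: add s6, s14.
From s14 via lambda: add s16.
From s16 via lambda: add s12.
No new states can be added; the closed set is {s2, s6, s7, s9, s11, s12, s13, s14, s16}.

{s2, s6, s7, s9, s11, s12, s13, s14, s16}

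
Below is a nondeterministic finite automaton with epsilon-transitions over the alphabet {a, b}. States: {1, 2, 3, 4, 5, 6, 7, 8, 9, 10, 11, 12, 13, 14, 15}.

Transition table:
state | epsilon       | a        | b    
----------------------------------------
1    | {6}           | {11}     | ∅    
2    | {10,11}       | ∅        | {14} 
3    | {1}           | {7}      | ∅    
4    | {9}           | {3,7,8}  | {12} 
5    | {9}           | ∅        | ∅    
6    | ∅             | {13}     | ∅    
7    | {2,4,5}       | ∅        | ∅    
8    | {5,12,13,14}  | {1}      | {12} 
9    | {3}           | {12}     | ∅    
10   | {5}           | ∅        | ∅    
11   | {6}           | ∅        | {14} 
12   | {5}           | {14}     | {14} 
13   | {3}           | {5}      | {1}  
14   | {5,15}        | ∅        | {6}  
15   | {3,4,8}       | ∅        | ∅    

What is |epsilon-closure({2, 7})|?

10

Start with {2, 7}.
From 2 via epsilon: add 10, 11.
From 7 via epsilon: add 4, 5.
From 4 via epsilon: add 9.
From 11 via epsilon: add 6.
From 9 via epsilon: add 3.
From 3 via epsilon: add 1.
epsilon-closure = {1, 2, 3, 4, 5, 6, 7, 9, 10, 11}, which has 10 states.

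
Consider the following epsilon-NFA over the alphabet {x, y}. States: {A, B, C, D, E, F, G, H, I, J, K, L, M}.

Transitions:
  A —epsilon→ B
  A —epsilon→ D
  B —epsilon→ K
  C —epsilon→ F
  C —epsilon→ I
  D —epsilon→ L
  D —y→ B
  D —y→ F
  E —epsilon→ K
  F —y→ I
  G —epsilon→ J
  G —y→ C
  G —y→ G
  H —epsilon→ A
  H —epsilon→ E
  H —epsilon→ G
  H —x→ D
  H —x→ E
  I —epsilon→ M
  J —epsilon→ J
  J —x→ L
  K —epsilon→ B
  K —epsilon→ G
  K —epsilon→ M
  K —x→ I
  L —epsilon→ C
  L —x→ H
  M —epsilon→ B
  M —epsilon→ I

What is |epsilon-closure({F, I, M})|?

7

Start with {F, I, M}.
From M via epsilon: add B.
From B via epsilon: add K.
From K via epsilon: add G.
From G via epsilon: add J.
epsilon-closure = {B, F, G, I, J, K, M}, which has 7 states.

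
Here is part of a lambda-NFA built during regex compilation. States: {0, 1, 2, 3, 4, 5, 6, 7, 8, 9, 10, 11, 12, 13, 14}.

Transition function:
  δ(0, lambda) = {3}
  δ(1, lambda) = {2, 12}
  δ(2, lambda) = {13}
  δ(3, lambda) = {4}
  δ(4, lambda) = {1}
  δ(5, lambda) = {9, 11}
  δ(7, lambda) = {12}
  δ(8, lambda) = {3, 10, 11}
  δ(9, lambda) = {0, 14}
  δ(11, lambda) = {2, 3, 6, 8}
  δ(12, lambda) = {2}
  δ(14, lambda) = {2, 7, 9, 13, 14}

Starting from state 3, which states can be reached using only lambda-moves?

Start with {3}.
From 3 via lambda: add 4.
From 4 via lambda: add 1.
From 1 via lambda: add 2, 12.
From 2 via lambda: add 13.
No new states can be added; the closed set is {1, 2, 3, 4, 12, 13}.

{1, 2, 3, 4, 12, 13}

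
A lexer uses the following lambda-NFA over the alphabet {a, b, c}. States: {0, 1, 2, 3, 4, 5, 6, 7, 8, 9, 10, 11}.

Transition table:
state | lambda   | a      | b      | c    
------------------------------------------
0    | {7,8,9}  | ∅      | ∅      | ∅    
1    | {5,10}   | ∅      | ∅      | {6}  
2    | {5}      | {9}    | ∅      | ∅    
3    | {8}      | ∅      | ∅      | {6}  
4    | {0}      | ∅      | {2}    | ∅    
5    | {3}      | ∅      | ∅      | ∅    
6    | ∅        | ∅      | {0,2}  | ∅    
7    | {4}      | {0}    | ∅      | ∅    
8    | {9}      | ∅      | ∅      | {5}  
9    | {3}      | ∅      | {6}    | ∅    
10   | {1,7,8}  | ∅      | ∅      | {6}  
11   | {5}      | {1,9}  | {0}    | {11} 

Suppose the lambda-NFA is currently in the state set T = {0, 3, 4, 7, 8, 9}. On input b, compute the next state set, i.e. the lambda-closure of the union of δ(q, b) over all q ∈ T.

4 on b → {2}.
9 on b → {6}.
No b-transition from 0, 3, 7, 8.
Union after reading b: {2, 6}.
Now take the lambda-closure:
From 2 via lambda: add 5.
From 5 via lambda: add 3.
From 3 via lambda: add 8.
From 8 via lambda: add 9.
No new states can be added; the closed set is {2, 3, 5, 6, 8, 9}.

{2, 3, 5, 6, 8, 9}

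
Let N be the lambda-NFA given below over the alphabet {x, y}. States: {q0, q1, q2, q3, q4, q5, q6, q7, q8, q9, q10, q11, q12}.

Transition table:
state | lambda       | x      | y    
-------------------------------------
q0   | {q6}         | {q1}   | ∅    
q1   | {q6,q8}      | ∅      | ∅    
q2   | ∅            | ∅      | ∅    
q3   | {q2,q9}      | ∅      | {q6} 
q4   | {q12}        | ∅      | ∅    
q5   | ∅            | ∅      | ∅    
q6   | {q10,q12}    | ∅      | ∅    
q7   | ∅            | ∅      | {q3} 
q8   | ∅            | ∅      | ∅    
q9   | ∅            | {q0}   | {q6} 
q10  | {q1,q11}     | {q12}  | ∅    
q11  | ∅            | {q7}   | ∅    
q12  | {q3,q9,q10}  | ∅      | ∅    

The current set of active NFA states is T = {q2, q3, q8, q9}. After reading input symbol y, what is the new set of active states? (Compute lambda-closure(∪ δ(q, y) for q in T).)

q3 on y → {q6}.
q9 on y → {q6}.
No y-transition from q2, q8.
Union after reading y: {q6}.
Now take the lambda-closure:
From q6 via lambda: add q10, q12.
From q10 via lambda: add q1, q11.
From q12 via lambda: add q3, q9.
From q1 via lambda: add q8.
From q3 via lambda: add q2.
No new states can be added; the closed set is {q1, q2, q3, q6, q8, q9, q10, q11, q12}.

{q1, q2, q3, q6, q8, q9, q10, q11, q12}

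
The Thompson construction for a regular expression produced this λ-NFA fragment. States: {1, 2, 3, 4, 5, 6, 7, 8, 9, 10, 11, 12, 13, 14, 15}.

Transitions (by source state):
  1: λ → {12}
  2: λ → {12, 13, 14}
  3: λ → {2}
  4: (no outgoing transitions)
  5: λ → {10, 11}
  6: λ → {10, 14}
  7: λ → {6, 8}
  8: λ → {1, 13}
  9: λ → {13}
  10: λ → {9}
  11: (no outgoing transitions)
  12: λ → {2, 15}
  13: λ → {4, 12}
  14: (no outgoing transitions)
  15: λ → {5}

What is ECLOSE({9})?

Start with {9}.
From 9 via λ: add 13.
From 13 via λ: add 4, 12.
From 12 via λ: add 2, 15.
From 2 via λ: add 14.
From 15 via λ: add 5.
From 5 via λ: add 10, 11.
No new states can be added; the closed set is {2, 4, 5, 9, 10, 11, 12, 13, 14, 15}.

{2, 4, 5, 9, 10, 11, 12, 13, 14, 15}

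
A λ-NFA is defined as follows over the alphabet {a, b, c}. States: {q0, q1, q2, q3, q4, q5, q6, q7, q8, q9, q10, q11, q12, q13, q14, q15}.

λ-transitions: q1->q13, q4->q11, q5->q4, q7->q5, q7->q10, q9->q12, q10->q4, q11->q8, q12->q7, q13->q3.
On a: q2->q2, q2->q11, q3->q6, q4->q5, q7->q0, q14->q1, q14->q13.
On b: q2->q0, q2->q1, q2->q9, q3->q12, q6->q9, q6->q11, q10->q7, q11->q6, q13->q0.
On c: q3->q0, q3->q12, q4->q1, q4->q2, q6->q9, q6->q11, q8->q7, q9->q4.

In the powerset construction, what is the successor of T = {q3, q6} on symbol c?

q3 on c → {q0, q12}.
q6 on c → {q9, q11}.
Union after reading c: {q0, q9, q11, q12}.
Now take the λ-closure:
From q11 via λ: add q8.
From q12 via λ: add q7.
From q7 via λ: add q5, q10.
From q5 via λ: add q4.
No new states can be added; the closed set is {q0, q4, q5, q7, q8, q9, q10, q11, q12}.

{q0, q4, q5, q7, q8, q9, q10, q11, q12}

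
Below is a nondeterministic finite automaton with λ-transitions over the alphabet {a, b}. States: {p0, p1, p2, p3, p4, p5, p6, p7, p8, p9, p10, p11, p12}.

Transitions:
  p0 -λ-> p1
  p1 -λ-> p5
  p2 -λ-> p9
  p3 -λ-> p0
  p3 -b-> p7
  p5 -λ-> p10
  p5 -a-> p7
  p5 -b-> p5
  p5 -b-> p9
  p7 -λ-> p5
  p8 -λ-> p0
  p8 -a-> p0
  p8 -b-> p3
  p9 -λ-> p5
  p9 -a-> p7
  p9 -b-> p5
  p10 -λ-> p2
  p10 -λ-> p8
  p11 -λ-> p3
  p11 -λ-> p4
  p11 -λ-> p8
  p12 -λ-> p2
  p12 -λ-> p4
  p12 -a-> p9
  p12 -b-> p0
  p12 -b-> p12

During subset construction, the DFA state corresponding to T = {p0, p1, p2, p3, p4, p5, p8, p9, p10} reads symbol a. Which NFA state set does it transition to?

{p0, p1, p2, p5, p7, p8, p9, p10}

p5 on a → {p7}.
p8 on a → {p0}.
p9 on a → {p7}.
No a-transition from p0, p1, p2, p3, p4, p10.
Union after reading a: {p0, p7}.
Now take the λ-closure:
From p0 via λ: add p1.
From p7 via λ: add p5.
From p5 via λ: add p10.
From p10 via λ: add p2, p8.
From p2 via λ: add p9.
No new states can be added; the closed set is {p0, p1, p2, p5, p7, p8, p9, p10}.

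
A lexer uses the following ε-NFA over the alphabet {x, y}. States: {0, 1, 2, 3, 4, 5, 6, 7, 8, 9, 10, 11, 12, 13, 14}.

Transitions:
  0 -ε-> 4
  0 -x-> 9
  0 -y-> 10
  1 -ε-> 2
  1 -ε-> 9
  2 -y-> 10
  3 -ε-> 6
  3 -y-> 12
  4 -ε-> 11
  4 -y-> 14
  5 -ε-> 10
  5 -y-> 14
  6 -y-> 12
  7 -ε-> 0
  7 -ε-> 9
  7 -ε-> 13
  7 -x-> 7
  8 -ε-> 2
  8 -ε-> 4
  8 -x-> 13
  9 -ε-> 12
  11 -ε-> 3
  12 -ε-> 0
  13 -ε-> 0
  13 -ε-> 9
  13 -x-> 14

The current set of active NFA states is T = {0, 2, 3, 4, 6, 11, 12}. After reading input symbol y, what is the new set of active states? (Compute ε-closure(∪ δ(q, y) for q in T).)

{0, 3, 4, 6, 10, 11, 12, 14}

0 on y → {10}.
2 on y → {10}.
3 on y → {12}.
4 on y → {14}.
6 on y → {12}.
No y-transition from 11, 12.
Union after reading y: {10, 12, 14}.
Now take the ε-closure:
From 12 via ε: add 0.
From 0 via ε: add 4.
From 4 via ε: add 11.
From 11 via ε: add 3.
From 3 via ε: add 6.
No new states can be added; the closed set is {0, 3, 4, 6, 10, 11, 12, 14}.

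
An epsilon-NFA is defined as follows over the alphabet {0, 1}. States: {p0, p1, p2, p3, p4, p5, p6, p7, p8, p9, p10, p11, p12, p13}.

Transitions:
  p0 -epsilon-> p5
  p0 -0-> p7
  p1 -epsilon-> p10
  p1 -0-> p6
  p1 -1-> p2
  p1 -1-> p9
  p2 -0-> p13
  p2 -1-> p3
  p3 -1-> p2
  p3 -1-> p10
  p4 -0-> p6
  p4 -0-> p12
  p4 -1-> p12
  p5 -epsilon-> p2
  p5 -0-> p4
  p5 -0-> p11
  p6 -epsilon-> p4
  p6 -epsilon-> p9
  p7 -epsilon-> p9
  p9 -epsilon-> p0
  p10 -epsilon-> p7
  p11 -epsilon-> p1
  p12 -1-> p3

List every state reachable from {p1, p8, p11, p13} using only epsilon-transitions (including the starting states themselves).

{p0, p1, p2, p5, p7, p8, p9, p10, p11, p13}

Start with {p1, p8, p11, p13}.
From p1 via epsilon: add p10.
From p10 via epsilon: add p7.
From p7 via epsilon: add p9.
From p9 via epsilon: add p0.
From p0 via epsilon: add p5.
From p5 via epsilon: add p2.
No new states can be added; the closed set is {p0, p1, p2, p5, p7, p8, p9, p10, p11, p13}.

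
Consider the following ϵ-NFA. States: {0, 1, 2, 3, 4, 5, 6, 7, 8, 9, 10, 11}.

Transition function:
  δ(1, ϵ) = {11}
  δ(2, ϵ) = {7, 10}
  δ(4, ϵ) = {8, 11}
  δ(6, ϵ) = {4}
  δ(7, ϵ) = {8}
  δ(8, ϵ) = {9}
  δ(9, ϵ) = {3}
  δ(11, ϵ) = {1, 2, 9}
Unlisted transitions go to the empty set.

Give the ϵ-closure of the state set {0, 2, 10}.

{0, 2, 3, 7, 8, 9, 10}

Start with {0, 2, 10}.
From 2 via ϵ: add 7.
From 7 via ϵ: add 8.
From 8 via ϵ: add 9.
From 9 via ϵ: add 3.
No new states can be added; the closed set is {0, 2, 3, 7, 8, 9, 10}.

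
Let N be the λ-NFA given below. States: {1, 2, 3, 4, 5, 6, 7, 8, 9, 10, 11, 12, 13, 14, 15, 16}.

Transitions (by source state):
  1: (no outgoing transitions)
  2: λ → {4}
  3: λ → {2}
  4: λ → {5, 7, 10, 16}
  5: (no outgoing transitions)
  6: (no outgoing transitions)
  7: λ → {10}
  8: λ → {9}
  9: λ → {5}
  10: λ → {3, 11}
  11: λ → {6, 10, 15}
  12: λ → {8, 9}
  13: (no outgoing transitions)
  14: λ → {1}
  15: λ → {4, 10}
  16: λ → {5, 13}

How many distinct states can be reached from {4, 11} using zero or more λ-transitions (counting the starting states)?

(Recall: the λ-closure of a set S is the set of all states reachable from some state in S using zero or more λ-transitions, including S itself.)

Start with {4, 11}.
From 4 via λ: add 5, 7, 10, 16.
From 11 via λ: add 6, 15.
From 10 via λ: add 3.
From 16 via λ: add 13.
From 3 via λ: add 2.
λ-closure = {2, 3, 4, 5, 6, 7, 10, 11, 13, 15, 16}, which has 11 states.

11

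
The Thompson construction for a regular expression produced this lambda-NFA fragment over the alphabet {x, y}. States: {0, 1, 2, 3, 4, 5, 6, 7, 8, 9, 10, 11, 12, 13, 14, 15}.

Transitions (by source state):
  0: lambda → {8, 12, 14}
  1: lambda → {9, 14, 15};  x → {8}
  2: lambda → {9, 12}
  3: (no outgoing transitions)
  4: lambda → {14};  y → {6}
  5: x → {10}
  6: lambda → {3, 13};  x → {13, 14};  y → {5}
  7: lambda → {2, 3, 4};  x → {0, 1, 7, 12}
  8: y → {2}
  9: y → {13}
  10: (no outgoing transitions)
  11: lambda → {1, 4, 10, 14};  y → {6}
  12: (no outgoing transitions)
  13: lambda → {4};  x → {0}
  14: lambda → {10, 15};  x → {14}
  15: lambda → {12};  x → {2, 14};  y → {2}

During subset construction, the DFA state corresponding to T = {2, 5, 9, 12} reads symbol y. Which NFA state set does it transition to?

9 on y → {13}.
No y-transition from 2, 5, 12.
Union after reading y: {13}.
Now take the lambda-closure:
From 13 via lambda: add 4.
From 4 via lambda: add 14.
From 14 via lambda: add 10, 15.
From 15 via lambda: add 12.
No new states can be added; the closed set is {4, 10, 12, 13, 14, 15}.

{4, 10, 12, 13, 14, 15}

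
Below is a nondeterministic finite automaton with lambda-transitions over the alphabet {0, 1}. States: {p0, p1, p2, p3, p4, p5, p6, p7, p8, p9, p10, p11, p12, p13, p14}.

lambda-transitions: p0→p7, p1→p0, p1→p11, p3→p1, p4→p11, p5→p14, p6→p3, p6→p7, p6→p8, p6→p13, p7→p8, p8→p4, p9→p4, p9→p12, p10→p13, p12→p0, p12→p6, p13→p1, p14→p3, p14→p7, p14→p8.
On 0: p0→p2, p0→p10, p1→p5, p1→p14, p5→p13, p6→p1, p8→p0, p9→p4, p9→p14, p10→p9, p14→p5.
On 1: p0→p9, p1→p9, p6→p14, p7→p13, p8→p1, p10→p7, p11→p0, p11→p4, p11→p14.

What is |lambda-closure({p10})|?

8

Start with {p10}.
From p10 via lambda: add p13.
From p13 via lambda: add p1.
From p1 via lambda: add p0, p11.
From p0 via lambda: add p7.
From p7 via lambda: add p8.
From p8 via lambda: add p4.
lambda-closure = {p0, p1, p4, p7, p8, p10, p11, p13}, which has 8 states.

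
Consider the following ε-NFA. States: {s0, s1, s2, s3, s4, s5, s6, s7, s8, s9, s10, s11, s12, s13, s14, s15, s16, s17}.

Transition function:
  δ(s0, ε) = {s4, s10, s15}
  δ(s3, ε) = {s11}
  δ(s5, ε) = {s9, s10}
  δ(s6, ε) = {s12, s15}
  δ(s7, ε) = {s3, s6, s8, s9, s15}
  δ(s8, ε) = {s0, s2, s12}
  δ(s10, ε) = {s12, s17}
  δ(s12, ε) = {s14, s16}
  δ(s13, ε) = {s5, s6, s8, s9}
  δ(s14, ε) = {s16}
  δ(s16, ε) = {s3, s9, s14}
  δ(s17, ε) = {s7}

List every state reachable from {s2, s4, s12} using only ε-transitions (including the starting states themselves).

Start with {s2, s4, s12}.
From s12 via ε: add s14, s16.
From s16 via ε: add s3, s9.
From s3 via ε: add s11.
No new states can be added; the closed set is {s2, s3, s4, s9, s11, s12, s14, s16}.

{s2, s3, s4, s9, s11, s12, s14, s16}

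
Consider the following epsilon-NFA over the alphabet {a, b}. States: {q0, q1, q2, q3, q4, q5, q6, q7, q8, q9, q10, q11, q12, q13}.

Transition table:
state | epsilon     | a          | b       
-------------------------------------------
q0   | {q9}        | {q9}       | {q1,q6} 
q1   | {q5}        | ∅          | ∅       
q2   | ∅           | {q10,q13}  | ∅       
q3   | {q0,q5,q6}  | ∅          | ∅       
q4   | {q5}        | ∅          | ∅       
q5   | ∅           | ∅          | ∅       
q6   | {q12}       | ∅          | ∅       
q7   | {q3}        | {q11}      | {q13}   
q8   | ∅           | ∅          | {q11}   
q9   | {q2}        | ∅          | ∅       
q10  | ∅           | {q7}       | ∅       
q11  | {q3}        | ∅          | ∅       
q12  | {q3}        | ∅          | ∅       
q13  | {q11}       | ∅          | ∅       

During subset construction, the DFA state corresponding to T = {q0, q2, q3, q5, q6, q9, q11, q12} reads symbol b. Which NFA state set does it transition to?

q0 on b → {q1, q6}.
No b-transition from q2, q3, q5, q6, q9, q11, q12.
Union after reading b: {q1, q6}.
Now take the epsilon-closure:
From q1 via epsilon: add q5.
From q6 via epsilon: add q12.
From q12 via epsilon: add q3.
From q3 via epsilon: add q0.
From q0 via epsilon: add q9.
From q9 via epsilon: add q2.
No new states can be added; the closed set is {q0, q1, q2, q3, q5, q6, q9, q12}.

{q0, q1, q2, q3, q5, q6, q9, q12}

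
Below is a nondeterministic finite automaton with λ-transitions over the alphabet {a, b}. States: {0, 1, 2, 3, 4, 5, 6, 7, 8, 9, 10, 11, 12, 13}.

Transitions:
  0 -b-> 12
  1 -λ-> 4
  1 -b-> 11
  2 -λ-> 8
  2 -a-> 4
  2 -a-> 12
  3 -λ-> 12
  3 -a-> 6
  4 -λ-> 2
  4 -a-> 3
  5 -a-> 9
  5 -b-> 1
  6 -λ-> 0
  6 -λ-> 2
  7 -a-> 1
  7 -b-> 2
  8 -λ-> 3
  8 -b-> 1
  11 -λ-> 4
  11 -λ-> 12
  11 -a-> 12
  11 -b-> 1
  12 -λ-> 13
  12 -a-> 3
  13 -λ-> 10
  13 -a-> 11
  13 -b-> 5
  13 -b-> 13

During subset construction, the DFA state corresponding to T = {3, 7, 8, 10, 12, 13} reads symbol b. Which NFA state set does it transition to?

{1, 2, 3, 4, 5, 8, 10, 12, 13}

7 on b → {2}.
8 on b → {1}.
13 on b → {5, 13}.
No b-transition from 3, 10, 12.
Union after reading b: {1, 2, 5, 13}.
Now take the λ-closure:
From 1 via λ: add 4.
From 2 via λ: add 8.
From 13 via λ: add 10.
From 8 via λ: add 3.
From 3 via λ: add 12.
No new states can be added; the closed set is {1, 2, 3, 4, 5, 8, 10, 12, 13}.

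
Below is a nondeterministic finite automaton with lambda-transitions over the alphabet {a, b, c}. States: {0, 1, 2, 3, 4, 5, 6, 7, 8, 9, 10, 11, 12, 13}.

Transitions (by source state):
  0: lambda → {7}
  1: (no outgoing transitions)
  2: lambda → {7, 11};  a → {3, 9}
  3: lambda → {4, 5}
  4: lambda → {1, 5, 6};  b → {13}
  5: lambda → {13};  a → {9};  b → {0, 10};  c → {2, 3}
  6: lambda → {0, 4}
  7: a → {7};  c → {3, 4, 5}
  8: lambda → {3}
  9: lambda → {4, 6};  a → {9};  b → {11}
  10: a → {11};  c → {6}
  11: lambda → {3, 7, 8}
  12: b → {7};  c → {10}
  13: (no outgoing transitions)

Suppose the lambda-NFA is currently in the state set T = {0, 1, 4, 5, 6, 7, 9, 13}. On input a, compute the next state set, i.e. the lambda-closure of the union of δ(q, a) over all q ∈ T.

5 on a → {9}.
7 on a → {7}.
9 on a → {9}.
No a-transition from 0, 1, 4, 6, 13.
Union after reading a: {7, 9}.
Now take the lambda-closure:
From 9 via lambda: add 4, 6.
From 4 via lambda: add 1, 5.
From 6 via lambda: add 0.
From 5 via lambda: add 13.
No new states can be added; the closed set is {0, 1, 4, 5, 6, 7, 9, 13}.

{0, 1, 4, 5, 6, 7, 9, 13}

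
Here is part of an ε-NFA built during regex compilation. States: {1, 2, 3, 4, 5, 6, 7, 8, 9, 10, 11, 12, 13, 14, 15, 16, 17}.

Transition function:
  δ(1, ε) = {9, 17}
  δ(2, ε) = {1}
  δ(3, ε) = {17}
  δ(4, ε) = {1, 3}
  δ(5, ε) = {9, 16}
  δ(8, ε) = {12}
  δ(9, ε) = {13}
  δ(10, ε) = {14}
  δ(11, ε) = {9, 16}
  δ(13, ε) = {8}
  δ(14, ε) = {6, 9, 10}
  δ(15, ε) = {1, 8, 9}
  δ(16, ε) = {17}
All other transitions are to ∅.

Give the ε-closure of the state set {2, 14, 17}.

Start with {2, 14, 17}.
From 2 via ε: add 1.
From 14 via ε: add 6, 9, 10.
From 9 via ε: add 13.
From 13 via ε: add 8.
From 8 via ε: add 12.
No new states can be added; the closed set is {1, 2, 6, 8, 9, 10, 12, 13, 14, 17}.

{1, 2, 6, 8, 9, 10, 12, 13, 14, 17}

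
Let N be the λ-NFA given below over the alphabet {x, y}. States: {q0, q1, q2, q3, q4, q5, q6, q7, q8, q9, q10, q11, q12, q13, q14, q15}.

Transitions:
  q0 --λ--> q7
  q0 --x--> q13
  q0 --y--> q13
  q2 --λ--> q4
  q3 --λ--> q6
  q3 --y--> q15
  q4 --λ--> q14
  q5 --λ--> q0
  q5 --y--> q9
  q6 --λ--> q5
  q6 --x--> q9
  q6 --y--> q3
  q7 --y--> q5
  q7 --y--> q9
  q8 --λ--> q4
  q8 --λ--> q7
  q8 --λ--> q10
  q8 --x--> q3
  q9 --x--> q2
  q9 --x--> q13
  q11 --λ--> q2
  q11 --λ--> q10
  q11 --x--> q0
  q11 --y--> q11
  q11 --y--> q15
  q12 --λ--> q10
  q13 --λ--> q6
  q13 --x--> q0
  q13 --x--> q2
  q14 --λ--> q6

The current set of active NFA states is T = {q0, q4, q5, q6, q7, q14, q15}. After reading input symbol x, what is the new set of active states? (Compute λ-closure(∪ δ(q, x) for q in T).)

q0 on x → {q13}.
q6 on x → {q9}.
No x-transition from q4, q5, q7, q14, q15.
Union after reading x: {q9, q13}.
Now take the λ-closure:
From q13 via λ: add q6.
From q6 via λ: add q5.
From q5 via λ: add q0.
From q0 via λ: add q7.
No new states can be added; the closed set is {q0, q5, q6, q7, q9, q13}.

{q0, q5, q6, q7, q9, q13}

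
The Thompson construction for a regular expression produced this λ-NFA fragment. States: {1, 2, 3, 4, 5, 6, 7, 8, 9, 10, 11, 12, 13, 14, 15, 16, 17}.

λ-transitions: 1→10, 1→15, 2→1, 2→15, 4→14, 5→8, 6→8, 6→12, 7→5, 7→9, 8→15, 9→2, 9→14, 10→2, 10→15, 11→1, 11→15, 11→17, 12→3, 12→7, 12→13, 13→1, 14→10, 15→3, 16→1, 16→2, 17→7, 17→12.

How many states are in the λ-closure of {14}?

6

Start with {14}.
From 14 via λ: add 10.
From 10 via λ: add 2, 15.
From 2 via λ: add 1.
From 15 via λ: add 3.
λ-closure = {1, 2, 3, 10, 14, 15}, which has 6 states.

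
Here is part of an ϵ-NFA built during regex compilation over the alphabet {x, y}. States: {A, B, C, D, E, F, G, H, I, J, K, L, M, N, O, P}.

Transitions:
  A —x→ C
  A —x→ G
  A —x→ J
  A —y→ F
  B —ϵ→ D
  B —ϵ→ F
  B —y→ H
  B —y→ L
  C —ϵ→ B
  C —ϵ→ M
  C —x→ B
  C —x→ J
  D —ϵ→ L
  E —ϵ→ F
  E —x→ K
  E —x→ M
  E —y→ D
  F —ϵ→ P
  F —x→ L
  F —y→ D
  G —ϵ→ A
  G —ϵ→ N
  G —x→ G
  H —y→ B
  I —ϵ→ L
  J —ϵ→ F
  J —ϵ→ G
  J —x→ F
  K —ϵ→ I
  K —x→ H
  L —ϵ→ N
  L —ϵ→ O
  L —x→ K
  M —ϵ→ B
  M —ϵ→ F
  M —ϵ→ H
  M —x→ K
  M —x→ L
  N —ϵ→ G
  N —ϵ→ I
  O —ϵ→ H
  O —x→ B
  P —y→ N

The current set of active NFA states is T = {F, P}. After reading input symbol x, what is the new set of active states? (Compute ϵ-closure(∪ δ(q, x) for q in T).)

{A, G, H, I, L, N, O}

F on x → {L}.
No x-transition from P.
Union after reading x: {L}.
Now take the ϵ-closure:
From L via ϵ: add N, O.
From N via ϵ: add G, I.
From O via ϵ: add H.
From G via ϵ: add A.
No new states can be added; the closed set is {A, G, H, I, L, N, O}.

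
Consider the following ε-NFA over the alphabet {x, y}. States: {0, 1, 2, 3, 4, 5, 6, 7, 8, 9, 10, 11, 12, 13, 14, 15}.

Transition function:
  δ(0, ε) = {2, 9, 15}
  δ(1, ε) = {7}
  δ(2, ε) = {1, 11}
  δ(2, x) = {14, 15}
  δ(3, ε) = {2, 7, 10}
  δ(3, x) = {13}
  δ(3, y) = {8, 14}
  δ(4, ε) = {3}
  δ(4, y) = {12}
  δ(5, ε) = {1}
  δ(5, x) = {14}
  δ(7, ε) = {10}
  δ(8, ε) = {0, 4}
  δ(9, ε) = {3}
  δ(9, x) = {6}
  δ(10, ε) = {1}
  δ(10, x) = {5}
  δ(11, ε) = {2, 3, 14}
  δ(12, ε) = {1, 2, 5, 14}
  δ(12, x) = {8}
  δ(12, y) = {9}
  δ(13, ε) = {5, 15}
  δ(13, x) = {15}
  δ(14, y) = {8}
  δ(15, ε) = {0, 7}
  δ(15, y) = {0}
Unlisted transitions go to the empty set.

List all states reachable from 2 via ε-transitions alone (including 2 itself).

Start with {2}.
From 2 via ε: add 1, 11.
From 1 via ε: add 7.
From 11 via ε: add 3, 14.
From 3 via ε: add 10.
No new states can be added; the closed set is {1, 2, 3, 7, 10, 11, 14}.

{1, 2, 3, 7, 10, 11, 14}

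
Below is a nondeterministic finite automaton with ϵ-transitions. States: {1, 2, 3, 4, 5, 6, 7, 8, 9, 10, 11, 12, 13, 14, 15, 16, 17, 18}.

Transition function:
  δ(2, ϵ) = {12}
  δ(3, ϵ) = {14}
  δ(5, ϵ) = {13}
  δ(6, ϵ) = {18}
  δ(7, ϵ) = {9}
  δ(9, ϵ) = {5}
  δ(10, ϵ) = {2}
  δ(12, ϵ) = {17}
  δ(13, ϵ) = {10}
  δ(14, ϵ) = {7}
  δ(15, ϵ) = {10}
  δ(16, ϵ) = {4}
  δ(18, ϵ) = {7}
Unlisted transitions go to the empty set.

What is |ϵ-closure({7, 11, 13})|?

9

Start with {7, 11, 13}.
From 7 via ϵ: add 9.
From 13 via ϵ: add 10.
From 9 via ϵ: add 5.
From 10 via ϵ: add 2.
From 2 via ϵ: add 12.
From 12 via ϵ: add 17.
ϵ-closure = {2, 5, 7, 9, 10, 11, 12, 13, 17}, which has 9 states.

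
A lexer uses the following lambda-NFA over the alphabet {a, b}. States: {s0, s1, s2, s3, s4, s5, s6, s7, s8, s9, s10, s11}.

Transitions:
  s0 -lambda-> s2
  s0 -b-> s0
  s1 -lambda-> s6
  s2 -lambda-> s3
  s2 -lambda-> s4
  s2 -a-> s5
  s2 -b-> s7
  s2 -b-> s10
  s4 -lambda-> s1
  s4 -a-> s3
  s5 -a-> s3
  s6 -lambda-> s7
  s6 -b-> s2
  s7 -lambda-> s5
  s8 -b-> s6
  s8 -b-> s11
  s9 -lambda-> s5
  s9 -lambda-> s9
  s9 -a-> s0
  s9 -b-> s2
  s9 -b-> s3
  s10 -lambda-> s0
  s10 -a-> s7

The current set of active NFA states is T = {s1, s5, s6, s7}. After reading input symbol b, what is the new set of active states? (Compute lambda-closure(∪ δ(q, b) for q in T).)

s6 on b → {s2}.
No b-transition from s1, s5, s7.
Union after reading b: {s2}.
Now take the lambda-closure:
From s2 via lambda: add s3, s4.
From s4 via lambda: add s1.
From s1 via lambda: add s6.
From s6 via lambda: add s7.
From s7 via lambda: add s5.
No new states can be added; the closed set is {s1, s2, s3, s4, s5, s6, s7}.

{s1, s2, s3, s4, s5, s6, s7}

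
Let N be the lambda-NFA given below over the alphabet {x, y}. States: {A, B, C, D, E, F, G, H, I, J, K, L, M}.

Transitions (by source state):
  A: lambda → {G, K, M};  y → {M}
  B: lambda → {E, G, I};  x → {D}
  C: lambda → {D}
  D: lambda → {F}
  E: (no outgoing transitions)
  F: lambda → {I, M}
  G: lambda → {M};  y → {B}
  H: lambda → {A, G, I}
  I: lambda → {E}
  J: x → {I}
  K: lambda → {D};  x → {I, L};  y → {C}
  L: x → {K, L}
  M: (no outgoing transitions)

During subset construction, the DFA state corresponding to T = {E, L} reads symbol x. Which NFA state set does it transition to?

L on x → {K, L}.
No x-transition from E.
Union after reading x: {K, L}.
Now take the lambda-closure:
From K via lambda: add D.
From D via lambda: add F.
From F via lambda: add I, M.
From I via lambda: add E.
No new states can be added; the closed set is {D, E, F, I, K, L, M}.

{D, E, F, I, K, L, M}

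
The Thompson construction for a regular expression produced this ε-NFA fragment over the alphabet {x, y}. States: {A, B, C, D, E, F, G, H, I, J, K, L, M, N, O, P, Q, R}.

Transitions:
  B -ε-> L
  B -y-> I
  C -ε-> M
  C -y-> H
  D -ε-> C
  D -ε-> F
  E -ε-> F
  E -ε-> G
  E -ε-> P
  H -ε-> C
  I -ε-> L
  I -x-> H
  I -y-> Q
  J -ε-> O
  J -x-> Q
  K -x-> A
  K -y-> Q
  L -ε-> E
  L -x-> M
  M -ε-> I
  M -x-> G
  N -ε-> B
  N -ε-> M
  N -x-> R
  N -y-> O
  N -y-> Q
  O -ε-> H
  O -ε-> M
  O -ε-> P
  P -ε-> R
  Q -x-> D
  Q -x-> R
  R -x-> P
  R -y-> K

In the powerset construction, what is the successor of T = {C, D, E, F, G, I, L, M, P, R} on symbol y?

C on y → {H}.
I on y → {Q}.
R on y → {K}.
No y-transition from D, E, F, G, L, M, P.
Union after reading y: {H, K, Q}.
Now take the ε-closure:
From H via ε: add C.
From C via ε: add M.
From M via ε: add I.
From I via ε: add L.
From L via ε: add E.
From E via ε: add F, G, P.
From P via ε: add R.
No new states can be added; the closed set is {C, E, F, G, H, I, K, L, M, P, Q, R}.

{C, E, F, G, H, I, K, L, M, P, Q, R}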